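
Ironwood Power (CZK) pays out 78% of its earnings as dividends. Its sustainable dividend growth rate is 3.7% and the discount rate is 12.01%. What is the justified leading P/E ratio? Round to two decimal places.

9.39

Justified leading P/E = b/(r−g) = 0.78/(0.1201−0.037) = 9.3863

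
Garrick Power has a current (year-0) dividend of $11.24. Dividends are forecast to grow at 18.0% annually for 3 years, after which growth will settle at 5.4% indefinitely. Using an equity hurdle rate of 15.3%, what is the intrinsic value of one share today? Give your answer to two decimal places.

$163.60

Two-stage DDM. Project D₁…D_3 at 0.18, terminal growth 0.054, discount at r = 0.153.
D_1 = 13.2632
D_2 = 15.6506
D_3 = 18.4677
Terminal value at t=3: TV = D_4/(r−g) = 19.4649/(0.153−0.054) = 196.6155
P₀ = 13.2632/(1+0.153)^1 + 15.6506/(1+0.153)^2 + 18.4677/(1+0.153)^3 + 196.6155/(1+0.153)^3 = 163.5955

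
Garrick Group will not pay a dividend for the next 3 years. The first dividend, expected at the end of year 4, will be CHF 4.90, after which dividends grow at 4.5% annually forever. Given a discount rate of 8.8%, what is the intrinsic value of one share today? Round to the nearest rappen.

CHF 88.48

Deferred-dividend DDM. At t=3 the remaining stream is a growing perpetuity with first payment D_4 = 4.90.
V_3 = D_4/(r−g) = 4.90/(0.088−0.045) = 113.9535
P₀ = V_3/(1+r)^3 = 113.9535/(1+0.088)^3 = 88.4791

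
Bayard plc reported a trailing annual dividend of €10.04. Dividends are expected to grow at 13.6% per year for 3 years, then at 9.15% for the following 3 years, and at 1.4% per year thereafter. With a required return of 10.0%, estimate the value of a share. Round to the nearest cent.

Three-stage DDM. Project D₁…D_6; terminal Gordon value at t=6 with g = 0.014; discount at r = 0.1.
D_1 = 11.4054
D_2 = 12.9566
D_3 = 14.7187
D_4 = 16.0654
D_5 = 17.5354
D_6 = 19.1399
TV_6 = 19.4079/(0.1−0.014) = 225.6729
P₀ = Σ Dₜ/(1+r)ᵗ + TV_6/(1+r)^6 = 192.1863

€192.19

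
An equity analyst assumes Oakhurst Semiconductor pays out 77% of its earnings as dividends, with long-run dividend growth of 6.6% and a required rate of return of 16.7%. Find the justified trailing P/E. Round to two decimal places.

Justified trailing P/E = b(1+g)/(r−g) = 0.77×(1+0.066)/(0.167−0.066) = 8.1269

8.13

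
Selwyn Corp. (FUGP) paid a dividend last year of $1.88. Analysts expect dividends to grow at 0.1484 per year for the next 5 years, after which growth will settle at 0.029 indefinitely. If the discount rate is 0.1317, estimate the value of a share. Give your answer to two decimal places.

Two-stage DDM. Project D₁…D_5 at 0.1484, terminal growth 0.029, discount at r = 0.1317.
D_1 = 2.1590
D_2 = 2.4794
D_3 = 2.8473
D_4 = 3.2699
D_5 = 3.7551
Terminal value at t=5: TV = D_6/(r−g) = 3.8640/(0.1317−0.029) = 37.6243
P₀ = 2.1590/(1+0.1317)^1 + 2.4794/(1+0.1317)^2 + 2.8473/(1+0.1317)^3 + 3.2699/(1+0.1317)^4 + 3.7551/(1+0.1317)^5 + 37.6243/(1+0.1317)^5 = 30.0925

$30.09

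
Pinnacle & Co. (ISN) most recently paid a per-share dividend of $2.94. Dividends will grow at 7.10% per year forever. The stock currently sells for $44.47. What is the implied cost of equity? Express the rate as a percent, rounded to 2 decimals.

14.18%

Rearranging the constant-growth DDM: r = D₁/P₀ + g.
D₁ = 2.94 × (1 + 0.071) = 3.1487.
r = 3.1487 / 44.47 + 0.071 = 0.07081 + 0.071 = 0.14181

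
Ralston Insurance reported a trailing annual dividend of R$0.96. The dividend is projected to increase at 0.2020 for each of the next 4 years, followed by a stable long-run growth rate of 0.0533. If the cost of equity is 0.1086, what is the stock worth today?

Two-stage DDM. Project D₁…D_4 at 0.202, terminal growth 0.0533, discount at r = 0.1086.
D_1 = 1.1539
D_2 = 1.3870
D_3 = 1.6672
D_4 = 2.0040
Terminal value at t=4: TV = D_5/(r−g) = 2.1108/(0.1086−0.0533) = 38.1695
P₀ = 1.1539/(1+0.1086)^1 + 1.3870/(1+0.1086)^2 + 1.6672/(1+0.1086)^3 + 2.0040/(1+0.1086)^4 + 38.1695/(1+0.1086)^4 = 29.9905

R$29.99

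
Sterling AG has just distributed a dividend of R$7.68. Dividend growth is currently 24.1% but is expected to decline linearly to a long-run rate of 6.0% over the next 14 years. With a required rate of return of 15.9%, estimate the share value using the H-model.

R$180.52

H-model: P₀ = D₀[(1+g_L) + H(g_S−g_L)]/(r−g_L), with H = 14/2 = 7.
P₀ = 7.68 × [(1+0.06) + 7×(0.241−0.06)] / (0.159−0.06)
   = 7.68 × 2.3270 / 0.099 = 180.5188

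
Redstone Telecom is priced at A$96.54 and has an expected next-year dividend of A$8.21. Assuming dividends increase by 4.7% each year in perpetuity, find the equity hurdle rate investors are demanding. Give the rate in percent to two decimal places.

Rearranging the constant-growth DDM: r = D₁/P₀ + g.
r = 8.2100 / 96.54 + 0.047 = 0.08504 + 0.047 = 0.13204

13.20%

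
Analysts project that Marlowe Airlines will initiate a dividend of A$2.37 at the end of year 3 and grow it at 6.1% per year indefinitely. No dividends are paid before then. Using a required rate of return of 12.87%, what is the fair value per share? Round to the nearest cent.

A$27.48

Deferred-dividend DDM. At t=2 the remaining stream is a growing perpetuity with first payment D_3 = 2.37.
V_2 = D_3/(r−g) = 2.37/(0.1287−0.061) = 35.0074
P₀ = V_2/(1+r)^2 = 35.0074/(1+0.1287)^2 = 27.4791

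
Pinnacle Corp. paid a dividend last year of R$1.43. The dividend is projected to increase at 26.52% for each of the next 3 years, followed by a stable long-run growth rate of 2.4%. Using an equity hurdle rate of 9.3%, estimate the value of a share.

R$38.71

Two-stage DDM. Project D₁…D_3 at 0.2652, terminal growth 0.024, discount at r = 0.093.
D_1 = 1.8092
D_2 = 2.2890
D_3 = 2.8961
Terminal value at t=3: TV = D_4/(r−g) = 2.9656/(0.093−0.024) = 42.9798
P₀ = 1.8092/(1+0.093)^1 + 2.2890/(1+0.093)^2 + 2.8961/(1+0.093)^3 + 42.9798/(1+0.093)^3 = 38.7051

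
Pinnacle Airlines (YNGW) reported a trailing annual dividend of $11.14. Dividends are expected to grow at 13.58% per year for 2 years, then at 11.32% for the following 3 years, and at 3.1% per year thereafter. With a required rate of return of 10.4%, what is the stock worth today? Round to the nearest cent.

Three-stage DDM. Project D₁…D_5; terminal Gordon value at t=5 with g = 0.031; discount at r = 0.104.
D_1 = 12.6528
D_2 = 14.3711
D_3 = 15.9979
D_4 = 17.8088
D_5 = 19.8248
TV_5 = 20.4394/(0.104−0.031) = 279.9912
P₀ = Σ Dₜ/(1+r)ᵗ + TV_5/(1+r)^5 = 229.9434

$229.94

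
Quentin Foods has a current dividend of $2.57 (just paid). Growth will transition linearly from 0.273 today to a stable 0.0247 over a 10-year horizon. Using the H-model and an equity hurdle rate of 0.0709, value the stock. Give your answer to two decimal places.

$126.06

H-model: P₀ = D₀[(1+g_L) + H(g_S−g_L)]/(r−g_L), with H = 10/2 = 5.
P₀ = 2.57 × [(1+0.0247) + 5×(0.273−0.0247)] / (0.0709−0.0247)
   = 2.57 × 2.2662 / 0.0462 = 126.0635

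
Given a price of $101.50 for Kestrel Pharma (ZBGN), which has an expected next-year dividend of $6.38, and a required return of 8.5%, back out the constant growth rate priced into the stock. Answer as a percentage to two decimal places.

2.21%

From P₀ = D₁/(r − g), the implied growth is g = r − D₁/P₀.
g = 0.085 − 6.38/101.50 = 0.085 − 0.06286 = 0.02214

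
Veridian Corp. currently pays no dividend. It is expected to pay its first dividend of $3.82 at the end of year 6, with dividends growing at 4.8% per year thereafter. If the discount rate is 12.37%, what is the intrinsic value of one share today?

$28.17

Deferred-dividend DDM. At t=5 the remaining stream is a growing perpetuity with first payment D_6 = 3.82.
V_5 = D_6/(r−g) = 3.82/(0.1237−0.048) = 50.4624
P₀ = V_5/(1+r)^5 = 50.4624/(1+0.1237)^5 = 28.1654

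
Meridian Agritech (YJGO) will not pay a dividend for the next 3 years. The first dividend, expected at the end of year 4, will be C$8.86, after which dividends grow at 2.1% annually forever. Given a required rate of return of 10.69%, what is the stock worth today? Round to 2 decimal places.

Deferred-dividend DDM. At t=3 the remaining stream is a growing perpetuity with first payment D_4 = 8.86.
V_3 = D_4/(r−g) = 8.86/(0.1069−0.021) = 103.1432
P₀ = V_3/(1+r)^3 = 103.1432/(1+0.1069)^3 = 76.0528

C$76.05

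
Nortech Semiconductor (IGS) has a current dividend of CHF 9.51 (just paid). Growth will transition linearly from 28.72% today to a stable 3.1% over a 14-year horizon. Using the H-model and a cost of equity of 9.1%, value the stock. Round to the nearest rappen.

H-model: P₀ = D₀[(1+g_L) + H(g_S−g_L)]/(r−g_L), with H = 14/2 = 7.
P₀ = 9.51 × [(1+0.031) + 7×(0.2872−0.031)] / (0.091−0.031)
   = 9.51 × 2.8244 / 0.06 = 447.6674

CHF 447.67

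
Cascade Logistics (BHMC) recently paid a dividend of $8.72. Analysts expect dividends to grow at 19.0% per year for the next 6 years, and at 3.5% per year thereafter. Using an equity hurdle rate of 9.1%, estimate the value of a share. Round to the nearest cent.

$343.09

Two-stage DDM. Project D₁…D_6 at 0.19, terminal growth 0.035, discount at r = 0.091.
D_1 = 10.3768
D_2 = 12.3484
D_3 = 14.6946
D_4 = 17.4866
D_5 = 20.8090
D_6 = 24.7627
Terminal value at t=6: TV = D_7/(r−g) = 25.6294/(0.091−0.035) = 457.6680
P₀ = 10.3768/(1+0.091)^1 + 12.3484/(1+0.091)^2 + 14.6946/(1+0.091)^3 + 17.4866/(1+0.091)^4 + 20.8090/(1+0.091)^5 + 24.7627/(1+0.091)^6 + 457.6680/(1+0.091)^6 = 343.0858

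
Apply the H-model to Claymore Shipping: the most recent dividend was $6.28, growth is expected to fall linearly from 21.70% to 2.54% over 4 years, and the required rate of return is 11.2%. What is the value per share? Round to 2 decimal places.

$102.15

H-model: P₀ = D₀[(1+g_L) + H(g_S−g_L)]/(r−g_L), with H = 4/2 = 2.
P₀ = 6.28 × [(1+0.0254) + 2×(0.217−0.0254)] / (0.112−0.0254)
   = 6.28 × 1.4086 / 0.0866 = 102.1479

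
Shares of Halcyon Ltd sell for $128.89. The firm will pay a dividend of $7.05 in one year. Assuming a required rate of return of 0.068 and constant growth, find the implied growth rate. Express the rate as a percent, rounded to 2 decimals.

1.33%

From P₀ = D₁/(r − g), the implied growth is g = r − D₁/P₀.
g = 0.068 − 7.05/128.89 = 0.068 − 0.05470 = 0.01330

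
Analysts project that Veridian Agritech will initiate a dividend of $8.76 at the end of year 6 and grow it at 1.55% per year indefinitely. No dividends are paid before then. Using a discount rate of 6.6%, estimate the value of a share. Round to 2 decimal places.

$126.02

Deferred-dividend DDM. At t=5 the remaining stream is a growing perpetuity with first payment D_6 = 8.76.
V_5 = D_6/(r−g) = 8.76/(0.066−0.0155) = 173.4653
P₀ = V_5/(1+r)^5 = 173.4653/(1+0.066)^5 = 126.0163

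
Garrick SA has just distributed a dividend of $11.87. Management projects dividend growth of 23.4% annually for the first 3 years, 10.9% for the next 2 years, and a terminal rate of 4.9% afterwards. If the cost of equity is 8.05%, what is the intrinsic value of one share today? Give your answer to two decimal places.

Three-stage DDM. Project D₁…D_5; terminal Gordon value at t=5 with g = 0.049; discount at r = 0.0805.
D_1 = 14.6476
D_2 = 18.0751
D_3 = 22.3047
D_4 = 24.7359
D_5 = 27.4321
TV_5 = 28.7763/(0.0805−0.049) = 913.5330
P₀ = Σ Dₜ/(1+r)ᵗ + TV_5/(1+r)^5 = 703.7927

$703.79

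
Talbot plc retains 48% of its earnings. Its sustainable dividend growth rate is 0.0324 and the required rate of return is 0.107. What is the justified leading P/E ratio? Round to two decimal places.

6.97

Payout ratio b = 1 − 0.48 = 0.52.
Justified leading P/E = b/(r−g) = 0.52/(0.107−0.0324) = 6.9705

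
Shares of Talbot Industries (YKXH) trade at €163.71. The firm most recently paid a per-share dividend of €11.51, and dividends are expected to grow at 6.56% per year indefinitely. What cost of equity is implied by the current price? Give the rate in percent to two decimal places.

Rearranging the constant-growth DDM: r = D₁/P₀ + g.
D₁ = 11.51 × (1 + 0.0656) = 12.2651.
r = 12.2651 / 163.71 + 0.0656 = 0.07492 + 0.0656 = 0.14052

14.05%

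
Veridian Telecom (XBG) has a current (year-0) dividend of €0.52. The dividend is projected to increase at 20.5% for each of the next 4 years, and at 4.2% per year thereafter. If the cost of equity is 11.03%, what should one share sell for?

€13.57

Two-stage DDM. Project D₁…D_4 at 0.205, terminal growth 0.042, discount at r = 0.1103.
D_1 = 0.6266
D_2 = 0.7551
D_3 = 0.9098
D_4 = 1.0964
Terminal value at t=4: TV = D_5/(r−g) = 1.1424/(0.1103−0.042) = 16.7262
P₀ = 0.6266/(1+0.1103)^1 + 0.7551/(1+0.1103)^2 + 0.9098/(1+0.1103)^3 + 1.0964/(1+0.1103)^4 + 16.7262/(1+0.1103)^4 = 13.5692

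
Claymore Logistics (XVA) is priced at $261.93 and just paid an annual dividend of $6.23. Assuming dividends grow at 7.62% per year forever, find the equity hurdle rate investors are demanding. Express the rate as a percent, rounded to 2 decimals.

10.18%

Rearranging the constant-growth DDM: r = D₁/P₀ + g.
D₁ = 6.23 × (1 + 0.0762) = 6.7047.
r = 6.7047 / 261.93 + 0.0762 = 0.02560 + 0.0762 = 0.10180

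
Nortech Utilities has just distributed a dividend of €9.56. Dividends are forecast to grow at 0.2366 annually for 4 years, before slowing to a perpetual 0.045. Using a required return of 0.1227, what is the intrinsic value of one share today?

Two-stage DDM. Project D₁…D_4 at 0.2366, terminal growth 0.045, discount at r = 0.1227.
D_1 = 11.8219
D_2 = 14.6190
D_3 = 18.0778
D_4 = 22.3550
Terminal value at t=4: TV = D_5/(r−g) = 23.3610/(0.1227−0.045) = 300.6562
P₀ = 11.8219/(1+0.1227)^1 + 14.6190/(1+0.1227)^2 + 18.0778/(1+0.1227)^3 + 22.3550/(1+0.1227)^4 + 300.6562/(1+0.1227)^4 = 238.2147

€238.21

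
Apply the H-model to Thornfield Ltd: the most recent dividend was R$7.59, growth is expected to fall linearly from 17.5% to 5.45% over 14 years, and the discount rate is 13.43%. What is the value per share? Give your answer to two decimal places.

H-model: P₀ = D₀[(1+g_L) + H(g_S−g_L)]/(r−g_L), with H = 14/2 = 7.
P₀ = 7.59 × [(1+0.0545) + 7×(0.175−0.0545)] / (0.1343−0.0545)
   = 7.59 × 1.8980 / 0.0798 = 180.5241

R$180.52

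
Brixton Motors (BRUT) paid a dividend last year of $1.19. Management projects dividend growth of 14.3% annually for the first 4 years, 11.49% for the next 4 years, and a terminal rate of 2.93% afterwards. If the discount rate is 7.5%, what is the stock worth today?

$51.86

Three-stage DDM. Project D₁…D_8; terminal Gordon value at t=8 with g = 0.0293; discount at r = 0.075.
D_1 = 1.3602
D_2 = 1.5547
D_3 = 1.7770
D_4 = 2.0311
D_5 = 2.2645
D_6 = 2.5247
D_7 = 2.8147
D_8 = 3.1382
TV_8 = 3.2301/(0.075−0.0293) = 70.6808
P₀ = Σ Dₜ/(1+r)ᵗ + TV_8/(1+r)^8 = 51.8622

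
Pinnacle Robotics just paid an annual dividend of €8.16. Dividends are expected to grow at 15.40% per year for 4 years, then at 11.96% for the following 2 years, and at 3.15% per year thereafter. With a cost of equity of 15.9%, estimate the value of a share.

€108.07

Three-stage DDM. Project D₁…D_6; terminal Gordon value at t=6 with g = 0.0315; discount at r = 0.159.
D_1 = 9.4166
D_2 = 10.8668
D_3 = 12.5403
D_4 = 14.4715
D_5 = 16.2023
D_6 = 18.1401
TV_6 = 18.7115/(0.159−0.0315) = 146.7568
P₀ = Σ Dₜ/(1+r)ᵗ + TV_6/(1+r)^6 = 108.0687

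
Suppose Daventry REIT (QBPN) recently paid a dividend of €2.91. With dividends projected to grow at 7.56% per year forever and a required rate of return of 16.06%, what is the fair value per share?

Gordon growth model: P₀ = D₁/(r − g). D₁ = 2.91 × (1 + 0.0756) = 3.1300.
P₀ = 3.1300 / (0.1606 − 0.0756) = 3.1300 / 0.085 = 36.8235

€36.82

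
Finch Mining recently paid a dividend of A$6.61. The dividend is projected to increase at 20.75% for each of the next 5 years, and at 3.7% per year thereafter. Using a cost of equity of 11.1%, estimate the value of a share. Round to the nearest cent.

Two-stage DDM. Project D₁…D_5 at 0.2075, terminal growth 0.037, discount at r = 0.111.
D_1 = 7.9816
D_2 = 9.6378
D_3 = 11.6376
D_4 = 14.0524
D_5 = 16.9683
Terminal value at t=5: TV = D_6/(r−g) = 17.5961/(0.111−0.037) = 237.7849
P₀ = 7.9816/(1+0.111)^1 + 9.6378/(1+0.111)^2 + 11.6376/(1+0.111)^3 + 14.0524/(1+0.111)^4 + 16.9683/(1+0.111)^5 + 237.7849/(1+0.111)^5 = 183.2065

A$183.21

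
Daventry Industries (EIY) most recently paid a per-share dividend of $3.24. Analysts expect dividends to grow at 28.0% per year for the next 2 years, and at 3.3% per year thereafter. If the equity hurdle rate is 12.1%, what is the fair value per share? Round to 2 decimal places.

Two-stage DDM. Project D₁…D_2 at 0.28, terminal growth 0.033, discount at r = 0.121.
D_1 = 4.1472
D_2 = 5.3084
Terminal value at t=2: TV = D_3/(r−g) = 5.4836/(0.121−0.033) = 62.3136
P₀ = 4.1472/(1+0.121)^1 + 5.3084/(1+0.121)^2 + 62.3136/(1+0.121)^2 = 57.5112

$57.51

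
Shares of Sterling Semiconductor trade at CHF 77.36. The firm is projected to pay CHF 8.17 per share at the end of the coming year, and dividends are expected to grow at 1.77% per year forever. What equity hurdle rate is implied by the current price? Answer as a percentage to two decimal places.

12.33%

Rearranging the constant-growth DDM: r = D₁/P₀ + g.
r = 8.1700 / 77.36 + 0.0177 = 0.10561 + 0.0177 = 0.12331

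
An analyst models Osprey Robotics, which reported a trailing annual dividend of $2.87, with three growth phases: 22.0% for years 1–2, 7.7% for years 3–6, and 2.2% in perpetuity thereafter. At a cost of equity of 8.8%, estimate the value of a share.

Three-stage DDM. Project D₁…D_6; terminal Gordon value at t=6 with g = 0.022; discount at r = 0.088.
D_1 = 3.5014
D_2 = 4.2717
D_3 = 4.6006
D_4 = 4.9549
D_5 = 5.3364
D_6 = 5.7473
TV_6 = 5.8737/(0.088−0.022) = 88.9962
P₀ = Σ Dₜ/(1+r)ᵗ + TV_6/(1+r)^6 = 74.5537

$74.55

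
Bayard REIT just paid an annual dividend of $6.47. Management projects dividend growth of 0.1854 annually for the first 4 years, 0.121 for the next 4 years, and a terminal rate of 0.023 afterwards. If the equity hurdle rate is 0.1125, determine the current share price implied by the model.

Three-stage DDM. Project D₁…D_8; terminal Gordon value at t=8 with g = 0.023; discount at r = 0.1125.
D_1 = 7.6695
D_2 = 9.0915
D_3 = 10.7770
D_4 = 12.7751
D_5 = 14.3209
D_6 = 16.0537
D_7 = 17.9962
D_8 = 20.1737
TV_8 = 20.6377/(0.1125−0.023) = 230.5892
P₀ = Σ Dₜ/(1+r)ᵗ + TV_8/(1+r)^8 = 162.6827

$162.68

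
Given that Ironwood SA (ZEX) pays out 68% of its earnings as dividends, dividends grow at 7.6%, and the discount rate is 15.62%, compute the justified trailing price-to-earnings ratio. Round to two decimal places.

9.12

Justified trailing P/E = b(1+g)/(r−g) = 0.68×(1+0.076)/(0.1562−0.076) = 9.1232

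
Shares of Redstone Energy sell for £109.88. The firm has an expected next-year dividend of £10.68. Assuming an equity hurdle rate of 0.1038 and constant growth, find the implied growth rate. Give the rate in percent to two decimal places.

From P₀ = D₁/(r − g), the implied growth is g = r − D₁/P₀.
g = 0.1038 − 10.68/109.88 = 0.1038 − 0.09720 = 0.00660

0.66%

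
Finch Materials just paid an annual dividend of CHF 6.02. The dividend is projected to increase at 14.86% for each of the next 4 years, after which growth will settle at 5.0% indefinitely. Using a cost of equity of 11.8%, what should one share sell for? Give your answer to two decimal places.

Two-stage DDM. Project D₁…D_4 at 0.1486, terminal growth 0.05, discount at r = 0.118.
D_1 = 6.9146
D_2 = 7.9421
D_3 = 9.1223
D_4 = 10.4778
Terminal value at t=4: TV = D_5/(r−g) = 11.0017/(0.118−0.05) = 161.7902
P₀ = 6.9146/(1+0.118)^1 + 7.9421/(1+0.118)^2 + 9.1223/(1+0.118)^3 + 10.4778/(1+0.118)^4 + 161.7902/(1+0.118)^4 = 129.3317

CHF 129.33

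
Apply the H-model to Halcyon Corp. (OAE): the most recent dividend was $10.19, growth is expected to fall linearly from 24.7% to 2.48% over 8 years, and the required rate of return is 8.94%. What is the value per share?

H-model: P₀ = D₀[(1+g_L) + H(g_S−g_L)]/(r−g_L), with H = 8/2 = 4.
P₀ = 10.19 × [(1+0.0248) + 4×(0.247−0.0248)] / (0.0894−0.0248)
   = 10.19 × 1.9136 / 0.0646 = 301.8511

$301.85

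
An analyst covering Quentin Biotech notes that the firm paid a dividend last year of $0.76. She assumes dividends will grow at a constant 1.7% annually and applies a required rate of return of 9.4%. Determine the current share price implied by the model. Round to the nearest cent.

$10.04

Gordon growth model: P₀ = D₁/(r − g). D₁ = 0.76 × (1 + 0.017) = 0.7729.
P₀ = 0.7729 / (0.094 − 0.017) = 0.7729 / 0.077 = 10.0379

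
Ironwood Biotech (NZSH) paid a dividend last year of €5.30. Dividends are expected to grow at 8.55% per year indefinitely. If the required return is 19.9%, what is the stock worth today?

Gordon growth model: P₀ = D₁/(r − g). D₁ = 5.30 × (1 + 0.0855) = 5.7531.
P₀ = 5.7531 / (0.199 − 0.0855) = 5.7531 / 0.1135 = 50.6885

€50.69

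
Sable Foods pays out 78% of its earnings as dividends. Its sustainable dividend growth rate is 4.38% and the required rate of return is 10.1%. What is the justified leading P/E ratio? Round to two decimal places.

Justified leading P/E = b/(r−g) = 0.78/(0.101−0.0438) = 13.6364

13.64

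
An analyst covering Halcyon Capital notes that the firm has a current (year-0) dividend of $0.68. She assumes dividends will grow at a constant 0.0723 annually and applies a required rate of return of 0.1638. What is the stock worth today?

Gordon growth model: P₀ = D₁/(r − g). D₁ = 0.68 × (1 + 0.0723) = 0.7292.
P₀ = 0.7292 / (0.1638 − 0.0723) = 0.7292 / 0.0915 = 7.9690

$7.97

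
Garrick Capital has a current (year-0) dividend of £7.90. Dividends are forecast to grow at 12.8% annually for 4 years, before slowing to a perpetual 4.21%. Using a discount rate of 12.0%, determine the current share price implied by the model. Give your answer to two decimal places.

Two-stage DDM. Project D₁…D_4 at 0.128, terminal growth 0.0421, discount at r = 0.12.
D_1 = 8.9112
D_2 = 10.0518
D_3 = 11.3385
D_4 = 12.7898
Terminal value at t=4: TV = D_5/(r−g) = 13.3282/(0.12−0.0421) = 171.0943
P₀ = 8.9112/(1+0.12)^1 + 10.0518/(1+0.12)^2 + 11.3385/(1+0.12)^3 + 12.7898/(1+0.12)^4 + 171.0943/(1+0.12)^4 = 140.9018

£140.90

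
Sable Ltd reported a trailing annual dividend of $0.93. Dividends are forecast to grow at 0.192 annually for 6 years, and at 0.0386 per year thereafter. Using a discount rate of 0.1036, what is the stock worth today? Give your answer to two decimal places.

$30.96

Two-stage DDM. Project D₁…D_6 at 0.192, terminal growth 0.0386, discount at r = 0.1036.
D_1 = 1.1086
D_2 = 1.3214
D_3 = 1.5751
D_4 = 1.8775
D_5 = 2.2380
D_6 = 2.6677
Terminal value at t=6: TV = D_7/(r−g) = 2.7707/(0.1036−0.0386) = 42.6261
P₀ = 1.1086/(1+0.1036)^1 + 1.3214/(1+0.1036)^2 + 1.5751/(1+0.1036)^3 + 1.8775/(1+0.1036)^4 + 2.2380/(1+0.1036)^5 + 2.6677/(1+0.1036)^6 + 42.6261/(1+0.1036)^6 = 30.9650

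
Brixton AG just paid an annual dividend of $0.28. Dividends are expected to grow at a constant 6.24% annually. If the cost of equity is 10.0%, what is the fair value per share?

$7.91

Gordon growth model: P₀ = D₁/(r − g). D₁ = 0.28 × (1 + 0.0624) = 0.2975.
P₀ = 0.2975 / (0.1 − 0.0624) = 0.2975 / 0.0376 = 7.9115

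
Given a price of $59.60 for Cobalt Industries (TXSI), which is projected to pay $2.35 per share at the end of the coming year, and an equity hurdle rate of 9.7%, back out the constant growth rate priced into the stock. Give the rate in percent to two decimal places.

From P₀ = D₁/(r − g), the implied growth is g = r − D₁/P₀.
g = 0.097 − 2.35/59.60 = 0.097 − 0.03943 = 0.05757

5.76%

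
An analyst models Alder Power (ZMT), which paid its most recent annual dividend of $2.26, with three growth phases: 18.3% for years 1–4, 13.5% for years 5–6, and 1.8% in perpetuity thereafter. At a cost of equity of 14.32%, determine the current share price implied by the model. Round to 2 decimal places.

$35.75

Three-stage DDM. Project D₁…D_6; terminal Gordon value at t=6 with g = 0.018; discount at r = 0.1432.
D_1 = 2.6736
D_2 = 3.1628
D_3 = 3.7416
D_4 = 4.4264
D_5 = 5.0239
D_6 = 5.7022
TV_6 = 5.8048/(0.1432−0.018) = 46.3642
P₀ = Σ Dₜ/(1+r)ᵗ + TV_6/(1+r)^6 = 35.7527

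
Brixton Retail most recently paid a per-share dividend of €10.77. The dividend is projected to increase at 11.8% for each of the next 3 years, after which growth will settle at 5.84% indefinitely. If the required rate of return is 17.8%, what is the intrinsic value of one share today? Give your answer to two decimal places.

Two-stage DDM. Project D₁…D_3 at 0.118, terminal growth 0.0584, discount at r = 0.178.
D_1 = 12.0409
D_2 = 13.4617
D_3 = 15.0502
Terminal value at t=3: TV = D_4/(r−g) = 15.9291/(0.178−0.0584) = 133.1864
P₀ = 12.0409/(1+0.178)^1 + 13.4617/(1+0.178)^2 + 15.0502/(1+0.178)^3 + 133.1864/(1+0.178)^3 = 110.6039

€110.60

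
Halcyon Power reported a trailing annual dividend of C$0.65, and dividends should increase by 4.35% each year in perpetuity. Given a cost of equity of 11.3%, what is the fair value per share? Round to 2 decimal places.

C$9.76

Gordon growth model: P₀ = D₁/(r − g). D₁ = 0.65 × (1 + 0.0435) = 0.6783.
P₀ = 0.6783 / (0.113 − 0.0435) = 0.6783 / 0.0695 = 9.7594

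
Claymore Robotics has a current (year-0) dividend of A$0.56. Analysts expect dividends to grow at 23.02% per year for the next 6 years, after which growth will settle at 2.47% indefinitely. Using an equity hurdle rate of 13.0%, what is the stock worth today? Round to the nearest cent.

A$13.64

Two-stage DDM. Project D₁…D_6 at 0.2302, terminal growth 0.0247, discount at r = 0.13.
D_1 = 0.6889
D_2 = 0.8475
D_3 = 1.0426
D_4 = 1.2826
D_5 = 1.5779
D_6 = 1.9411
Terminal value at t=6: TV = D_7/(r−g) = 1.9890/(0.13−0.0247) = 18.8891
P₀ = 0.6889/(1+0.13)^1 + 0.8475/(1+0.13)^2 + 1.0426/(1+0.13)^3 + 1.2826/(1+0.13)^4 + 1.5779/(1+0.13)^5 + 1.9411/(1+0.13)^6 + 18.8891/(1+0.13)^6 = 13.6441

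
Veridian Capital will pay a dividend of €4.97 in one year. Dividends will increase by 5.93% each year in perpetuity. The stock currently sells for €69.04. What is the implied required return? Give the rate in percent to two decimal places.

13.13%

Rearranging the constant-growth DDM: r = D₁/P₀ + g.
r = 4.9700 / 69.04 + 0.0593 = 0.07199 + 0.0593 = 0.13129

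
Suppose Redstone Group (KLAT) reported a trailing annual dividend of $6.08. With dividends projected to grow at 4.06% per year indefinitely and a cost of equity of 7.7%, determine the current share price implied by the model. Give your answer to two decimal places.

Gordon growth model: P₀ = D₁/(r − g). D₁ = 6.08 × (1 + 0.0406) = 6.3268.
P₀ = 6.3268 / (0.077 − 0.0406) = 6.3268 / 0.0364 = 173.8145

$173.81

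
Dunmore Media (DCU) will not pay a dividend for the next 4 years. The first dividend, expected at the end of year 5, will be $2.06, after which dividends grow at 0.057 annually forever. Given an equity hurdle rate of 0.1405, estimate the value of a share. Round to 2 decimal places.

$14.58

Deferred-dividend DDM. At t=4 the remaining stream is a growing perpetuity with first payment D_5 = 2.06.
V_4 = D_5/(r−g) = 2.06/(0.1405−0.057) = 24.6707
P₀ = V_4/(1+r)^4 = 24.6707/(1+0.1405)^4 = 14.5814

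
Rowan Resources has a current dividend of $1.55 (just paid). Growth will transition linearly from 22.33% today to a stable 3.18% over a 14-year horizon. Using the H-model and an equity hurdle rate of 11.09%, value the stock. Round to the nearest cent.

$46.49

H-model: P₀ = D₀[(1+g_L) + H(g_S−g_L)]/(r−g_L), with H = 14/2 = 7.
P₀ = 1.55 × [(1+0.0318) + 7×(0.2233−0.0318)] / (0.1109−0.0318)
   = 1.55 × 2.3723 / 0.0791 = 46.4863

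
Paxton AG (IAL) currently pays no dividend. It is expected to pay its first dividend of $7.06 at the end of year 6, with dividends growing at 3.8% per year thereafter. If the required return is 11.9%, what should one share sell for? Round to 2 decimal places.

Deferred-dividend DDM. At t=5 the remaining stream is a growing perpetuity with first payment D_6 = 7.06.
V_5 = D_6/(r−g) = 7.06/(0.119−0.038) = 87.1605
P₀ = V_5/(1+r)^5 = 87.1605/(1+0.119)^5 = 49.6786

$49.68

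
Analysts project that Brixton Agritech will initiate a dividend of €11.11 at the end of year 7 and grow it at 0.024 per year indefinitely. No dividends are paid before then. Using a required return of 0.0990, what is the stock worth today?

Deferred-dividend DDM. At t=6 the remaining stream is a growing perpetuity with first payment D_7 = 11.11.
V_6 = D_7/(r−g) = 11.11/(0.099−0.024) = 148.1333
P₀ = V_6/(1+r)^6 = 148.1333/(1+0.099)^6 = 84.0750

€84.07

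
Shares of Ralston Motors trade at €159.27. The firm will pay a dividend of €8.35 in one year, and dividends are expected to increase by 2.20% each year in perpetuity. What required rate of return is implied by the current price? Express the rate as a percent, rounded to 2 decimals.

7.44%

Rearranging the constant-growth DDM: r = D₁/P₀ + g.
r = 8.3500 / 159.27 + 0.022 = 0.05243 + 0.022 = 0.07443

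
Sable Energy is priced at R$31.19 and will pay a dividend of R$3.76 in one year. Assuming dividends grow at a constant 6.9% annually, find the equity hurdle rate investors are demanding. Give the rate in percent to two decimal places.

18.96%

Rearranging the constant-growth DDM: r = D₁/P₀ + g.
r = 3.7600 / 31.19 + 0.069 = 0.12055 + 0.069 = 0.18955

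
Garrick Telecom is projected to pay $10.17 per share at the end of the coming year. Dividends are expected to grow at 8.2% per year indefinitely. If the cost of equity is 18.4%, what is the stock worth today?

Gordon growth model: P₀ = D₁/(r − g), with D₁ = 10.17 given directly.
P₀ = 10.1700 / (0.184 − 0.082) = 10.1700 / 0.102 = 99.7059

$99.71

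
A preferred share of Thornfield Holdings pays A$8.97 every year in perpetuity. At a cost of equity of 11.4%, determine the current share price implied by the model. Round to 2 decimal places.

Zero-growth DDM (perpetuity): P₀ = D/r = 8.97 / 0.114 = 78.6842

A$78.68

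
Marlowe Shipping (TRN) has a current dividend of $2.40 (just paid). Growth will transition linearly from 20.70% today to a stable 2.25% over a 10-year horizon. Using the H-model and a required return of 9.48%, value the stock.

$64.56

H-model: P₀ = D₀[(1+g_L) + H(g_S−g_L)]/(r−g_L), with H = 10/2 = 5.
P₀ = 2.40 × [(1+0.0225) + 5×(0.207−0.0225)] / (0.0948−0.0225)
   = 2.40 × 1.9450 / 0.0723 = 64.5643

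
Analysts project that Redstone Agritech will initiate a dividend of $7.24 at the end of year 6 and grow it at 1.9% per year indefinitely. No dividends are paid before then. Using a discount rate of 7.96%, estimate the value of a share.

Deferred-dividend DDM. At t=5 the remaining stream is a growing perpetuity with first payment D_6 = 7.24.
V_5 = D_6/(r−g) = 7.24/(0.0796−0.019) = 119.4719
P₀ = V_5/(1+r)^5 = 119.4719/(1+0.0796)^5 = 81.4613

$81.46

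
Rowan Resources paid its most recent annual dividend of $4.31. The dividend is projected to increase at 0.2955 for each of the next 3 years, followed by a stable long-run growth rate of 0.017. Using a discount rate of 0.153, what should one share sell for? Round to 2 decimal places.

$62.12

Two-stage DDM. Project D₁…D_3 at 0.2955, terminal growth 0.017, discount at r = 0.153.
D_1 = 5.5836
D_2 = 7.2336
D_3 = 9.3711
Terminal value at t=3: TV = D_4/(r−g) = 9.5304/(0.153−0.017) = 70.0764
P₀ = 5.5836/(1+0.153)^1 + 7.2336/(1+0.153)^2 + 9.3711/(1+0.153)^3 + 70.0764/(1+0.153)^3 = 62.1151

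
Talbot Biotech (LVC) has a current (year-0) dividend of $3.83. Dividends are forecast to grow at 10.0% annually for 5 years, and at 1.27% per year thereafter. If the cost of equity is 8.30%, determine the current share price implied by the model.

Two-stage DDM. Project D₁…D_5 at 0.1, terminal growth 0.0127, discount at r = 0.083.
D_1 = 4.2130
D_2 = 4.6343
D_3 = 5.0977
D_4 = 5.6075
D_5 = 6.1683
Terminal value at t=5: TV = D_6/(r−g) = 6.2466/(0.083−0.0127) = 88.8562
P₀ = 4.2130/(1+0.083)^1 + 4.6343/(1+0.083)^2 + 5.0977/(1+0.083)^3 + 5.6075/(1+0.083)^4 + 6.1683/(1+0.083)^5 + 88.8562/(1+0.083)^5 = 79.7120

$79.71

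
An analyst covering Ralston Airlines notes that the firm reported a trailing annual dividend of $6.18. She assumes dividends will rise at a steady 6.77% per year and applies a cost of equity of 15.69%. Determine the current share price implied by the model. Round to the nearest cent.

$73.97

Gordon growth model: P₀ = D₁/(r − g). D₁ = 6.18 × (1 + 0.0677) = 6.5984.
P₀ = 6.5984 / (0.1569 − 0.0677) = 6.5984 / 0.0892 = 73.9729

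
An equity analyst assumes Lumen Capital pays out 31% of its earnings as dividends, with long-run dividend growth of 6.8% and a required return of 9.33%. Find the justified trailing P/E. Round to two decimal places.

Justified trailing P/E = b(1+g)/(r−g) = 0.31×(1+0.068)/(0.0933−0.068) = 13.0862

13.09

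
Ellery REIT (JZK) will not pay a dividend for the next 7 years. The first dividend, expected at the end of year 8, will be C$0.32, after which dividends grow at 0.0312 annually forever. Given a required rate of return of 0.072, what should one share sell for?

Deferred-dividend DDM. At t=7 the remaining stream is a growing perpetuity with first payment D_8 = 0.32.
V_7 = D_8/(r−g) = 0.32/(0.072−0.0312) = 7.8431
P₀ = V_7/(1+r)^7 = 7.8431/(1+0.072)^7 = 4.8209

C$4.82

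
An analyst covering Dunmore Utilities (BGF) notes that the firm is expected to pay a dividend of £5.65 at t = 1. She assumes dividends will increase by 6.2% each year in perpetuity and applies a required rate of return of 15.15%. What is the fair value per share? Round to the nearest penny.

Gordon growth model: P₀ = D₁/(r − g), with D₁ = 5.65 given directly.
P₀ = 5.6500 / (0.1515 − 0.062) = 5.6500 / 0.0895 = 63.1285

£63.13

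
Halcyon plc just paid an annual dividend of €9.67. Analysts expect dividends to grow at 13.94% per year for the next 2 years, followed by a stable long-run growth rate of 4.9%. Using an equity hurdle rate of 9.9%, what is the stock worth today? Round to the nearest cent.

Two-stage DDM. Project D₁…D_2 at 0.1394, terminal growth 0.049, discount at r = 0.099.
D_1 = 11.0180
D_2 = 12.5539
Terminal value at t=2: TV = D_3/(r−g) = 13.1690/(0.099−0.049) = 263.3810
P₀ = 11.0180/(1+0.099)^1 + 12.5539/(1+0.099)^2 + 263.3810/(1+0.099)^2 = 238.4860

€238.49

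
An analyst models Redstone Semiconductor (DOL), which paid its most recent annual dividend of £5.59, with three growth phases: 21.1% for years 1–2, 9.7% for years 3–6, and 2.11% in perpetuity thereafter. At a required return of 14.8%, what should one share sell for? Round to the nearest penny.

£76.09

Three-stage DDM. Project D₁…D_6; terminal Gordon value at t=6 with g = 0.0211; discount at r = 0.148.
D_1 = 6.7695
D_2 = 8.1979
D_3 = 8.9930
D_4 = 9.8654
D_5 = 10.8223
D_6 = 11.8721
TV_6 = 12.1226/(0.148−0.0211) = 95.5286
P₀ = Σ Dₜ/(1+r)ᵗ + TV_6/(1+r)^6 = 76.0885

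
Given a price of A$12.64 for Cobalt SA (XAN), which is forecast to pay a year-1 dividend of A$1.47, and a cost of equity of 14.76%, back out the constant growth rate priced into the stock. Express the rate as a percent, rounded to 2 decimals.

From P₀ = D₁/(r − g), the implied growth is g = r − D₁/P₀.
g = 0.1476 − 1.47/12.64 = 0.1476 − 0.11630 = 0.03130

3.13%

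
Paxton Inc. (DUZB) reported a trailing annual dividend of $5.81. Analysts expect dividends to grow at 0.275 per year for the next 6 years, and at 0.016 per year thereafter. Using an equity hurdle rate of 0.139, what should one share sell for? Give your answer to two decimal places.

Two-stage DDM. Project D₁…D_6 at 0.275, terminal growth 0.016, discount at r = 0.139.
D_1 = 7.4077
D_2 = 9.4449
D_3 = 12.0422
D_4 = 15.3538
D_5 = 19.5761
D_6 = 24.9596
Terminal value at t=6: TV = D_7/(r−g) = 25.3589/(0.139−0.016) = 206.1702
P₀ = 7.4077/(1+0.139)^1 + 9.4449/(1+0.139)^2 + 12.0422/(1+0.139)^3 + 15.3538/(1+0.139)^4 + 19.5761/(1+0.139)^5 + 24.9596/(1+0.139)^6 + 206.1702/(1+0.139)^6 = 147.1237

$147.12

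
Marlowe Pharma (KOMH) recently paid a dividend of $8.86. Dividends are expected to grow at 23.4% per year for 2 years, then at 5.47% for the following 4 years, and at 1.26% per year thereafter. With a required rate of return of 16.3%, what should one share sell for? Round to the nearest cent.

Three-stage DDM. Project D₁…D_6; terminal Gordon value at t=6 with g = 0.0126; discount at r = 0.163.
D_1 = 10.9332
D_2 = 13.4916
D_3 = 14.2296
D_4 = 15.0080
D_5 = 15.8289
D_6 = 16.6947
TV_6 = 16.9051/(0.163−0.0126) = 112.4009
P₀ = Σ Dₜ/(1+r)ᵗ + TV_6/(1+r)^6 = 96.2364

$96.24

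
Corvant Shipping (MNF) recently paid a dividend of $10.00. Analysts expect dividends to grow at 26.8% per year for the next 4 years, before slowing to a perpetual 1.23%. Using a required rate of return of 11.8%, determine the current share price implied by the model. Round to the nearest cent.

$213.81

Two-stage DDM. Project D₁…D_4 at 0.268, terminal growth 0.0123, discount at r = 0.118.
D_1 = 12.6800
D_2 = 16.0782
D_3 = 20.3872
D_4 = 25.8510
Terminal value at t=4: TV = D_5/(r−g) = 26.1689/(0.118−0.0123) = 247.5776
P₀ = 12.6800/(1+0.118)^1 + 16.0782/(1+0.118)^2 + 20.3872/(1+0.118)^3 + 25.8510/(1+0.118)^4 + 247.5776/(1+0.118)^4 = 213.8098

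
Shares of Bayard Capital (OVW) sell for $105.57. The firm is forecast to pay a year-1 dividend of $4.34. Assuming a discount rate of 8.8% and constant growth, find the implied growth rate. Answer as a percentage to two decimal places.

4.69%

From P₀ = D₁/(r − g), the implied growth is g = r − D₁/P₀.
g = 0.088 − 4.34/105.57 = 0.088 − 0.04111 = 0.04689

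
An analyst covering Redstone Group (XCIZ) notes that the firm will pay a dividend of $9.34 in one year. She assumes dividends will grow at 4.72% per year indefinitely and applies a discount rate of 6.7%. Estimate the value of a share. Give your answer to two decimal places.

$471.72

Gordon growth model: P₀ = D₁/(r − g), with D₁ = 9.34 given directly.
P₀ = 9.3400 / (0.067 − 0.0472) = 9.3400 / 0.0198 = 471.7172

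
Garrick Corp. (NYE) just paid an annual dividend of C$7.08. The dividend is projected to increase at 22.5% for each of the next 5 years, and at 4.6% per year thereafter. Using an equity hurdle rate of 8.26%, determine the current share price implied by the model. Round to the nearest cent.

C$427.41

Two-stage DDM. Project D₁…D_5 at 0.225, terminal growth 0.046, discount at r = 0.0826.
D_1 = 8.6730
D_2 = 10.6244
D_3 = 13.0149
D_4 = 15.9433
D_5 = 19.5305
Terminal value at t=5: TV = D_6/(r−g) = 20.4289/(0.0826−0.046) = 558.1672
P₀ = 8.6730/(1+0.0826)^1 + 10.6244/(1+0.0826)^2 + 13.0149/(1+0.0826)^3 + 15.9433/(1+0.0826)^4 + 19.5305/(1+0.0826)^5 + 558.1672/(1+0.0826)^5 = 427.4130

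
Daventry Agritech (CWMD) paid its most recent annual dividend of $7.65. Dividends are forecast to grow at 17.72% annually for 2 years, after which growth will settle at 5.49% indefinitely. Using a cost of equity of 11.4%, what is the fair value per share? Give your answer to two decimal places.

Two-stage DDM. Project D₁…D_2 at 0.1772, terminal growth 0.0549, discount at r = 0.114.
D_1 = 9.0056
D_2 = 10.6014
Terminal value at t=2: TV = D_3/(r−g) = 11.1834/(0.114−0.0549) = 189.2282
P₀ = 9.0056/(1+0.114)^1 + 10.6014/(1+0.114)^2 + 189.2282/(1+0.114)^2 = 169.1075

$169.11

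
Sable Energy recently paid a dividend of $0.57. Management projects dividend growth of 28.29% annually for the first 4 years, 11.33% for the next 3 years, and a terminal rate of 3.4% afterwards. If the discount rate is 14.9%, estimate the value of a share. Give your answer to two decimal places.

$12.77

Three-stage DDM. Project D₁…D_7; terminal Gordon value at t=7 with g = 0.034; discount at r = 0.149.
D_1 = 0.7313
D_2 = 0.9381
D_3 = 1.2035
D_4 = 1.5440
D_5 = 1.7189
D_6 = 1.9137
D_7 = 2.1305
TV_7 = 2.2029/(0.149−0.034) = 19.1560
P₀ = Σ Dₜ/(1+r)ᵗ + TV_7/(1+r)^7 = 12.7676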